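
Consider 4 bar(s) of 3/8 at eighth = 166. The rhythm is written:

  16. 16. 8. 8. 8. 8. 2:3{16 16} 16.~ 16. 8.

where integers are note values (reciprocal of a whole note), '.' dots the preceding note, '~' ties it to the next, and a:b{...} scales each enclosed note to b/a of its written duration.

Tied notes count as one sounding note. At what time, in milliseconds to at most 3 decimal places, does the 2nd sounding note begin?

1. 0.0ms @ 0 + 271.084ms (3/4)
2. 271.084ms @ 3/4 + 271.084ms (3/4)
3. 542.169ms @ 3/2 + 542.169ms (3/2)
4. 1084.337ms @ 3 + 542.169ms (3/2)
5. 1626.506ms @ 9/2 + 542.169ms (3/2)
6. 2168.675ms @ 6 + 542.169ms (3/2)
7. 2710.843ms @ 15/2 + 271.084ms (3/4)
8. 2981.928ms @ 33/4 + 271.084ms (3/4)
9. 3253.012ms @ 9 + 542.169ms (3/2)
10. 3795.181ms @ 21/2 + 542.169ms (3/2)

note 2 onset = 3/4b = 271.084ms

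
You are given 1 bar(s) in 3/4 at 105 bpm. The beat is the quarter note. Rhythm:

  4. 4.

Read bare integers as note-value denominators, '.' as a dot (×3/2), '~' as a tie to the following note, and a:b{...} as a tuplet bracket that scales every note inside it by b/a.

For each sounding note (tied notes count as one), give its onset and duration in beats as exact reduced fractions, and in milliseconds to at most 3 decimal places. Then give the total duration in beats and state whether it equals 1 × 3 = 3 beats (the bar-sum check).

1) 0.0ms=0b +857.143ms=3/2b
2) 857.143ms=3/2b +857.143ms=3/2b
Σ=3b of 3 (105bpm 3/4) — PASS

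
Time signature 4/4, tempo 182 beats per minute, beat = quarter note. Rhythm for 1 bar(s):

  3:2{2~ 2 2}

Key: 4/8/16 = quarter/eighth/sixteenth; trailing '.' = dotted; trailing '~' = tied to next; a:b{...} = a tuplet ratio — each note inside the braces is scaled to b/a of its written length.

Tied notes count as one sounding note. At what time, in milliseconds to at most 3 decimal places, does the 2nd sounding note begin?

note 2 onset = 8/3b = 879.121ms

1. 0.0ms @ 0 + 879.121ms (8/3)
2. 879.121ms @ 8/3 + 439.56ms (4/3)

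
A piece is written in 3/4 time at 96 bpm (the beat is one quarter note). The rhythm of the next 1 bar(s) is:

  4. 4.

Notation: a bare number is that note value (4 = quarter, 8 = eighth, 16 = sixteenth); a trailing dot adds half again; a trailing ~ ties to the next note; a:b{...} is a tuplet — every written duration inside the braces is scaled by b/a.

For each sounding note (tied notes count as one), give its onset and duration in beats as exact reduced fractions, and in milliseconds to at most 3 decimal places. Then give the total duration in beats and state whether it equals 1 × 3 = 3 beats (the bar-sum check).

1) 0.0ms=0b +937.5ms=3/2b
2) 937.5ms=3/2b +937.5ms=3/2b
Σ=3b of 3 (96bpm 3/4) — PASS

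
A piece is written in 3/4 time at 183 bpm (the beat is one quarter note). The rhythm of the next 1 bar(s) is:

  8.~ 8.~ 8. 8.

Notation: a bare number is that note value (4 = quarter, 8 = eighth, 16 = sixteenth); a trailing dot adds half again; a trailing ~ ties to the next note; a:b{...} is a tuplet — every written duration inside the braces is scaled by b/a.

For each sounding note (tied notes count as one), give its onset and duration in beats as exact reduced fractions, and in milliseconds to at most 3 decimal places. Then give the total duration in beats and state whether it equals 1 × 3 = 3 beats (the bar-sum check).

1) 0.0ms=0b +737.705ms=9/4b
2) 737.705ms=9/4b +245.902ms=3/4b
Σ=3b of 3 (183bpm 3/4) — PASS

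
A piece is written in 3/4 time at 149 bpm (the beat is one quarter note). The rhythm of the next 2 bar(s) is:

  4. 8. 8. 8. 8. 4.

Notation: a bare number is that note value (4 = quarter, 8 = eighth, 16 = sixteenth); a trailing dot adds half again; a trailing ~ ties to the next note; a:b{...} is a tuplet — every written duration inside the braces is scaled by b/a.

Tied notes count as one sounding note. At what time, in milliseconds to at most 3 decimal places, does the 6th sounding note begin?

1. 0.0ms @ 0 + 604.027ms (3/2)
2. 604.027ms @ 3/2 + 302.013ms (3/4)
3. 906.04ms @ 9/4 + 302.013ms (3/4)
4. 1208.054ms @ 3 + 302.013ms (3/4)
5. 1510.067ms @ 15/4 + 302.013ms (3/4)
6. 1812.081ms @ 9/2 + 604.027ms (3/2)

note 6 onset = 9/2b = 1812.081ms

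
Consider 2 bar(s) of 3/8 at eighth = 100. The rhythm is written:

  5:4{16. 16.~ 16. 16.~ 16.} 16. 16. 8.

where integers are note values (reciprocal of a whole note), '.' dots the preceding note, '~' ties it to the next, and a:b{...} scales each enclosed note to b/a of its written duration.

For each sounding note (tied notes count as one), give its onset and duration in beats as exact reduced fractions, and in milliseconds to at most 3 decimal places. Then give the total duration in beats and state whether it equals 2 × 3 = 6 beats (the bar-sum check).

1) 0.0ms=0b +360.0ms=3/5b
2) 360.0ms=3/5b +720.0ms=6/5b
3) 1080.0ms=9/5b +720.0ms=6/5b
4) 1800.0ms=3b +450.0ms=3/4b
5) 2250.0ms=15/4b +450.0ms=3/4b
6) 2700.0ms=9/2b +900.0ms=3/2b
Σ=6b of 6 (100bpm 3/8) — PASS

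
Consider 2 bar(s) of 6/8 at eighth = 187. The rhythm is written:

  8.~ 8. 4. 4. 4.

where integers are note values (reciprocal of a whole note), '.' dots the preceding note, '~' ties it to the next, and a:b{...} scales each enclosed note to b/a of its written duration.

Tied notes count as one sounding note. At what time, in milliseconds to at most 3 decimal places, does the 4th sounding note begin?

1. 0.0ms @ 0 + 962.567ms (3)
2. 962.567ms @ 3 + 962.567ms (3)
3. 1925.134ms @ 6 + 962.567ms (3)
4. 2887.701ms @ 9 + 962.567ms (3)

note 4 onset = 9b = 2887.701ms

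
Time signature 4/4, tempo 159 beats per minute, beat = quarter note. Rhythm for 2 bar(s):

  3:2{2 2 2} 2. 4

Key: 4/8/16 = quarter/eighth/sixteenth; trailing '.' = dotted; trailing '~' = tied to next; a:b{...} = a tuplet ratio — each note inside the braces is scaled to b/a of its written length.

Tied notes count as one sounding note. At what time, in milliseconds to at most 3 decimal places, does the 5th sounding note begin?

1. 0.0ms @ 0 + 503.145ms (4/3)
2. 503.145ms @ 4/3 + 503.145ms (4/3)
3. 1006.289ms @ 8/3 + 503.145ms (4/3)
4. 1509.434ms @ 4 + 1132.075ms (3)
5. 2641.509ms @ 7 + 377.358ms (1)

note 5 onset = 7b = 2641.509ms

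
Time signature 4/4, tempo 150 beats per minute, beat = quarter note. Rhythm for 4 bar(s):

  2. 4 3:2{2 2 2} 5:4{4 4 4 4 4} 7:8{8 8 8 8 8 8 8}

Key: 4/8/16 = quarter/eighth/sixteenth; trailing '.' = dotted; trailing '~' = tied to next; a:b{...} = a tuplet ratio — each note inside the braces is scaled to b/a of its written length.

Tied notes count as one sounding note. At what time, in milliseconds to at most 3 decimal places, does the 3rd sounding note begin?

note 3 onset = 4b = 1600.0ms

1. 0.0ms @ 0 + 1200.0ms (3)
2. 1200.0ms @ 3 + 400.0ms (1)
3. 1600.0ms @ 4 + 533.333ms (4/3)
4. 2133.333ms @ 16/3 + 533.333ms (4/3)
5. 2666.667ms @ 20/3 + 533.333ms (4/3)
6. 3200.0ms @ 8 + 320.0ms (4/5)
7. 3520.0ms @ 44/5 + 320.0ms (4/5)
8. 3840.0ms @ 48/5 + 320.0ms (4/5)
9. 4160.0ms @ 52/5 + 320.0ms (4/5)
10. 4480.0ms @ 56/5 + 320.0ms (4/5)
11. 4800.0ms @ 12 + 228.571ms (4/7)
12. 5028.571ms @ 88/7 + 228.571ms (4/7)
13. 5257.143ms @ 92/7 + 228.571ms (4/7)
14. 5485.714ms @ 96/7 + 228.571ms (4/7)
15. 5714.286ms @ 100/7 + 228.571ms (4/7)
16. 5942.857ms @ 104/7 + 228.571ms (4/7)
17. 6171.429ms @ 108/7 + 228.571ms (4/7)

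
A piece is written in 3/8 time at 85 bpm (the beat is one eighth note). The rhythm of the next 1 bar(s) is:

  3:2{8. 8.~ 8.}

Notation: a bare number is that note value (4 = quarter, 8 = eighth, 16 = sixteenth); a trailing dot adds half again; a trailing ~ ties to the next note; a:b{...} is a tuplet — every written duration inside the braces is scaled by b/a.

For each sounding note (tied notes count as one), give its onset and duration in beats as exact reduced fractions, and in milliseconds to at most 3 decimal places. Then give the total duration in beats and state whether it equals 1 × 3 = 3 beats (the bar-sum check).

1) 0.0ms=0b +705.882ms=1b
2) 705.882ms=1b +1411.765ms=2b
Σ=3b of 3 (85bpm 3/8) — PASS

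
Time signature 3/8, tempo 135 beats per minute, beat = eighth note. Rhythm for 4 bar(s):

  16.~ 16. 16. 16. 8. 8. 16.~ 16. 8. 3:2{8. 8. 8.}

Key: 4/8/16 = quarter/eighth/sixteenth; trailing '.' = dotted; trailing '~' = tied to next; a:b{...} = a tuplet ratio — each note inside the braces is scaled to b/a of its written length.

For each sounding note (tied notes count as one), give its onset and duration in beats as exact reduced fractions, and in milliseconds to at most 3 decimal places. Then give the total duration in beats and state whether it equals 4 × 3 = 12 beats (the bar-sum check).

1) 0.0ms=0b +666.667ms=3/2b
2) 666.667ms=3/2b +333.333ms=3/4b
3) 1000.0ms=9/4b +333.333ms=3/4b
4) 1333.333ms=3b +666.667ms=3/2b
5) 2000.0ms=9/2b +666.667ms=3/2b
6) 2666.667ms=6b +666.667ms=3/2b
7) 3333.333ms=15/2b +666.667ms=3/2b
8) 4000.0ms=9b +444.444ms=1b
9) 4444.444ms=10b +444.444ms=1b
10) 4888.889ms=11b +444.444ms=1b
Σ=12b of 12 (135bpm 3/8) — PASS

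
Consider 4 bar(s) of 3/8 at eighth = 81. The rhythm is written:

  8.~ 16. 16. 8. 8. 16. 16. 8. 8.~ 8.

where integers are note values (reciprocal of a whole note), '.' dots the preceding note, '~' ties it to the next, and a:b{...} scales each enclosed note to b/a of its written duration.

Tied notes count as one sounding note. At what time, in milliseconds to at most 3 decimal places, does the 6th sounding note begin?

1. 0.0ms @ 0 + 1666.667ms (9/4)
2. 1666.667ms @ 9/4 + 555.556ms (3/4)
3. 2222.222ms @ 3 + 1111.111ms (3/2)
4. 3333.333ms @ 9/2 + 1111.111ms (3/2)
5. 4444.444ms @ 6 + 555.556ms (3/4)
6. 5000.0ms @ 27/4 + 555.556ms (3/4)
7. 5555.556ms @ 15/2 + 1111.111ms (3/2)
8. 6666.667ms @ 9 + 2222.222ms (3)

note 6 onset = 27/4b = 5000.0ms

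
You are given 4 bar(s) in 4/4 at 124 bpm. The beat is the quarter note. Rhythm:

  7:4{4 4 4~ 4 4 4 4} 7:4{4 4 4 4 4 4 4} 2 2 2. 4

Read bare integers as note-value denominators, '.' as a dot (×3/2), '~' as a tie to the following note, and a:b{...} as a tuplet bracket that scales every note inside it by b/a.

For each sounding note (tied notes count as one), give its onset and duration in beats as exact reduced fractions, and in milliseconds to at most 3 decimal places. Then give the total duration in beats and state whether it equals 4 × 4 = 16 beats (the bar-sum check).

1) 0.0ms=0b +276.498ms=4/7b
2) 276.498ms=4/7b +276.498ms=4/7b
3) 552.995ms=8/7b +552.995ms=8/7b
4) 1105.991ms=16/7b +276.498ms=4/7b
5) 1382.488ms=20/7b +276.498ms=4/7b
6) 1658.986ms=24/7b +276.498ms=4/7b
7) 1935.484ms=4b +276.498ms=4/7b
8) 2211.982ms=32/7b +276.498ms=4/7b
9) 2488.479ms=36/7b +276.498ms=4/7b
10) 2764.977ms=40/7b +276.498ms=4/7b
11) 3041.475ms=44/7b +276.498ms=4/7b
12) 3317.972ms=48/7b +276.498ms=4/7b
13) 3594.47ms=52/7b +276.498ms=4/7b
14) 3870.968ms=8b +967.742ms=2b
15) 4838.71ms=10b +967.742ms=2b
16) 5806.452ms=12b +1451.613ms=3b
17) 7258.065ms=15b +483.871ms=1b
Σ=16b of 16 (124bpm 4/4) — PASS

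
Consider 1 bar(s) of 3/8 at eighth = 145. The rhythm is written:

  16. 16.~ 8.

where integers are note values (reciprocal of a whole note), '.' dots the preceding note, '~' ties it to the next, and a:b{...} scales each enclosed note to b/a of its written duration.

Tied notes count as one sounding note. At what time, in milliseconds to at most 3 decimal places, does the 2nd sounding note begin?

note 2 onset = 3/4b = 310.345ms

1. 0.0ms @ 0 + 310.345ms (3/4)
2. 310.345ms @ 3/4 + 931.034ms (9/4)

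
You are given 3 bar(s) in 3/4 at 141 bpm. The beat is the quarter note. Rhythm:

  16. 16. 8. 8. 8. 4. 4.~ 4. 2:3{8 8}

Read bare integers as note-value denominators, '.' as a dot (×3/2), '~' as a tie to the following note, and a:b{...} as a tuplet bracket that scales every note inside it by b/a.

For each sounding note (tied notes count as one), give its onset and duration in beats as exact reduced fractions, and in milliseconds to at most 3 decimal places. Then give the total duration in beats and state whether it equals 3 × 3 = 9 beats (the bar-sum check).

1) 0.0ms=0b +159.574ms=3/8b
2) 159.574ms=3/8b +159.574ms=3/8b
3) 319.149ms=3/4b +319.149ms=3/4b
4) 638.298ms=3/2b +319.149ms=3/4b
5) 957.447ms=9/4b +319.149ms=3/4b
6) 1276.596ms=3b +638.298ms=3/2b
7) 1914.894ms=9/2b +1276.596ms=3b
8) 3191.489ms=15/2b +319.149ms=3/4b
9) 3510.638ms=33/4b +319.149ms=3/4b
Σ=9b of 9 (141bpm 3/4) — PASS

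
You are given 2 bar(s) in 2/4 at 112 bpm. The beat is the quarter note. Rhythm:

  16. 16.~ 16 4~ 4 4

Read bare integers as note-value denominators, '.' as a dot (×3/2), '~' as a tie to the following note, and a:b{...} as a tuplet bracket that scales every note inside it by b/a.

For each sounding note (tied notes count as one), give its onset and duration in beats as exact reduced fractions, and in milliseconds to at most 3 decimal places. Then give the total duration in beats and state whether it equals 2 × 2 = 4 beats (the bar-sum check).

1) 0.0ms=0b +200.893ms=3/8b
2) 200.893ms=3/8b +334.821ms=5/8b
3) 535.714ms=1b +1071.429ms=2b
4) 1607.143ms=3b +535.714ms=1b
Σ=4b of 4 (112bpm 2/4) — PASS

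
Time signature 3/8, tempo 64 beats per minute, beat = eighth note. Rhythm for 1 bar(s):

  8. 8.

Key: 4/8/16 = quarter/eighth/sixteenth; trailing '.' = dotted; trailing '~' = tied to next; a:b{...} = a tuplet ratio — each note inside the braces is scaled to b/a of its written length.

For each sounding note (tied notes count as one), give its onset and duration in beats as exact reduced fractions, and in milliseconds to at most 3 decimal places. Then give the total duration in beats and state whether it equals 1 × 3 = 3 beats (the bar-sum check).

1) 0.0ms=0b +1406.25ms=3/2b
2) 1406.25ms=3/2b +1406.25ms=3/2b
Σ=3b of 3 (64bpm 3/8) — PASS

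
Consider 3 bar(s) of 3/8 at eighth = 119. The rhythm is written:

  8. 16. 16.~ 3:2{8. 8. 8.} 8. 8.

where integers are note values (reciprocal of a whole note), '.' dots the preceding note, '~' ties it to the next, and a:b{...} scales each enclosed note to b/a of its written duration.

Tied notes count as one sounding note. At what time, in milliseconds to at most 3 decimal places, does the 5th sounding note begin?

1. 0.0ms @ 0 + 756.303ms (3/2)
2. 756.303ms @ 3/2 + 378.151ms (3/4)
3. 1134.454ms @ 9/4 + 882.353ms (7/4)
4. 2016.807ms @ 4 + 504.202ms (1)
5. 2521.008ms @ 5 + 504.202ms (1)
6. 3025.21ms @ 6 + 756.303ms (3/2)
7. 3781.513ms @ 15/2 + 756.303ms (3/2)

note 5 onset = 5b = 2521.008ms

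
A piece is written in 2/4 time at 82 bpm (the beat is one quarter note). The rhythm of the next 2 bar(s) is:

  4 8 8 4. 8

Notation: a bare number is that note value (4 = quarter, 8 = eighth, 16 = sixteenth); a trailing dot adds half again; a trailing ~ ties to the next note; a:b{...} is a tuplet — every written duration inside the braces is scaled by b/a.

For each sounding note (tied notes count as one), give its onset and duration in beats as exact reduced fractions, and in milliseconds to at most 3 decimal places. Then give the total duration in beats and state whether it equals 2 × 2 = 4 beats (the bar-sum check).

1) 0.0ms=0b +731.707ms=1b
2) 731.707ms=1b +365.854ms=1/2b
3) 1097.561ms=3/2b +365.854ms=1/2b
4) 1463.415ms=2b +1097.561ms=3/2b
5) 2560.976ms=7/2b +365.854ms=1/2b
Σ=4b of 4 (82bpm 2/4) — PASS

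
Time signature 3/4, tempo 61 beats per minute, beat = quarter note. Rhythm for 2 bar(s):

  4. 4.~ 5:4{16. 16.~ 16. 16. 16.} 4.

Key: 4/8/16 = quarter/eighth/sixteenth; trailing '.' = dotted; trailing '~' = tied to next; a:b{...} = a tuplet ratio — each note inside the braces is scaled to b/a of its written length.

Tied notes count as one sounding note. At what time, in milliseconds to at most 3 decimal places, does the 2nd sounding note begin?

1. 0.0ms @ 0 + 1475.41ms (3/2)
2. 1475.41ms @ 3/2 + 1770.492ms (9/5)
3. 3245.902ms @ 33/10 + 590.164ms (3/5)
4. 3836.066ms @ 39/10 + 295.082ms (3/10)
5. 4131.148ms @ 21/5 + 295.082ms (3/10)
6. 4426.23ms @ 9/2 + 1475.41ms (3/2)

note 2 onset = 3/2b = 1475.41ms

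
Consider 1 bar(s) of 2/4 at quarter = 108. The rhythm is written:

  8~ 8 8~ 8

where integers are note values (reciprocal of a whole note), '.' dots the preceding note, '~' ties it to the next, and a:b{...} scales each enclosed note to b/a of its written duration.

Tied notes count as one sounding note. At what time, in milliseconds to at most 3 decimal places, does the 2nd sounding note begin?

1. 0.0ms @ 0 + 555.556ms (1)
2. 555.556ms @ 1 + 555.556ms (1)

note 2 onset = 1b = 555.556ms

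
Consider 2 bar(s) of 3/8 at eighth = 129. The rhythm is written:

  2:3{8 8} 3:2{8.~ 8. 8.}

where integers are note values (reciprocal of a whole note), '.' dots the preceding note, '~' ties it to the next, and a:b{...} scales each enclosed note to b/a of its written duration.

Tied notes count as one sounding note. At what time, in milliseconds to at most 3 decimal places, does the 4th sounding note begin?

note 4 onset = 5b = 2325.581ms

1. 0.0ms @ 0 + 697.674ms (3/2)
2. 697.674ms @ 3/2 + 697.674ms (3/2)
3. 1395.349ms @ 3 + 930.233ms (2)
4. 2325.581ms @ 5 + 465.116ms (1)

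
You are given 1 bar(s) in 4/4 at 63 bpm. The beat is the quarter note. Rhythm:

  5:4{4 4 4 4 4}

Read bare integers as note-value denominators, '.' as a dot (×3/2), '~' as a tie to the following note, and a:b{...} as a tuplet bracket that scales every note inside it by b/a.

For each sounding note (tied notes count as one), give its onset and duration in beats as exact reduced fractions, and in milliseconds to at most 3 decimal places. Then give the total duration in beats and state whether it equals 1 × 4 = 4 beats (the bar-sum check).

1) 0.0ms=0b +761.905ms=4/5b
2) 761.905ms=4/5b +761.905ms=4/5b
3) 1523.81ms=8/5b +761.905ms=4/5b
4) 2285.714ms=12/5b +761.905ms=4/5b
5) 3047.619ms=16/5b +761.905ms=4/5b
Σ=4b of 4 (63bpm 4/4) — PASS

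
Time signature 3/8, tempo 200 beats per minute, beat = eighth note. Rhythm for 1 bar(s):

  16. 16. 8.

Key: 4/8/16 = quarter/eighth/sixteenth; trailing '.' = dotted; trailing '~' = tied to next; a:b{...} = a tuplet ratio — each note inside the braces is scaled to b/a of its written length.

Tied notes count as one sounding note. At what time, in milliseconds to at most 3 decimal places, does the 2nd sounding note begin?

note 2 onset = 3/4b = 225.0ms

1. 0.0ms @ 0 + 225.0ms (3/4)
2. 225.0ms @ 3/4 + 225.0ms (3/4)
3. 450.0ms @ 3/2 + 450.0ms (3/2)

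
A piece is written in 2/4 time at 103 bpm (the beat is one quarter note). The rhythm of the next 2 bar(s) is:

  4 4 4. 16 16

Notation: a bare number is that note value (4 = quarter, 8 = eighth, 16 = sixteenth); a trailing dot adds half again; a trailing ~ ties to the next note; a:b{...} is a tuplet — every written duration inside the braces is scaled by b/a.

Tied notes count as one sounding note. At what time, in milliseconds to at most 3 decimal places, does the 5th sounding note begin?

1. 0.0ms @ 0 + 582.524ms (1)
2. 582.524ms @ 1 + 582.524ms (1)
3. 1165.049ms @ 2 + 873.786ms (3/2)
4. 2038.835ms @ 7/2 + 145.631ms (1/4)
5. 2184.466ms @ 15/4 + 145.631ms (1/4)

note 5 onset = 15/4b = 2184.466ms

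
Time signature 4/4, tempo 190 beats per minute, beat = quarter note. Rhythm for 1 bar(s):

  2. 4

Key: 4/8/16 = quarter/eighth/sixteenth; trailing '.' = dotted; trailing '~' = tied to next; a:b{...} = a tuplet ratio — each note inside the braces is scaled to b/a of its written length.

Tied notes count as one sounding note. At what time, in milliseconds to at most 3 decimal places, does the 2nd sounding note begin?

note 2 onset = 3b = 947.368ms

1. 0.0ms @ 0 + 947.368ms (3)
2. 947.368ms @ 3 + 315.789ms (1)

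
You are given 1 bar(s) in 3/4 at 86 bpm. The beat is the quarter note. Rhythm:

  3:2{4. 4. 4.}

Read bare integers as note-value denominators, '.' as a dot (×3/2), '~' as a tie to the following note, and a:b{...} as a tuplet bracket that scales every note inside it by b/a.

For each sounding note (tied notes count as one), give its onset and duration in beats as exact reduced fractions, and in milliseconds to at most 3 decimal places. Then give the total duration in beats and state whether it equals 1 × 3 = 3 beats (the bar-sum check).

1) 0.0ms=0b +697.674ms=1b
2) 697.674ms=1b +697.674ms=1b
3) 1395.349ms=2b +697.674ms=1b
Σ=3b of 3 (86bpm 3/4) — PASS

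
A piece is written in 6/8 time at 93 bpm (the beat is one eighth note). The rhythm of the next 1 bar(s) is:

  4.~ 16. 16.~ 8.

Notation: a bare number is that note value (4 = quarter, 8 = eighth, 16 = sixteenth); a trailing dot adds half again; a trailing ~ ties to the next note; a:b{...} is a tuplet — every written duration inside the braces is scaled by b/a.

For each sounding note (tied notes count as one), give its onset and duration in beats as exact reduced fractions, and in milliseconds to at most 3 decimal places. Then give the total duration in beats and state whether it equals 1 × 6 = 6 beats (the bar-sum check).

1) 0.0ms=0b +2419.355ms=15/4b
2) 2419.355ms=15/4b +1451.613ms=9/4b
Σ=6b of 6 (93bpm 6/8) — PASS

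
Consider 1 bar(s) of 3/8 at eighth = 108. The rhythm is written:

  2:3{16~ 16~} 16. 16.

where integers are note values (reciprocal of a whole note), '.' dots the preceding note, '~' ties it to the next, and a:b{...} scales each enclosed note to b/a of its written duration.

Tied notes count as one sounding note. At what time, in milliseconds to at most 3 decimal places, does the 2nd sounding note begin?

note 2 onset = 9/4b = 1250.0ms

1. 0.0ms @ 0 + 1250.0ms (9/4)
2. 1250.0ms @ 9/4 + 416.667ms (3/4)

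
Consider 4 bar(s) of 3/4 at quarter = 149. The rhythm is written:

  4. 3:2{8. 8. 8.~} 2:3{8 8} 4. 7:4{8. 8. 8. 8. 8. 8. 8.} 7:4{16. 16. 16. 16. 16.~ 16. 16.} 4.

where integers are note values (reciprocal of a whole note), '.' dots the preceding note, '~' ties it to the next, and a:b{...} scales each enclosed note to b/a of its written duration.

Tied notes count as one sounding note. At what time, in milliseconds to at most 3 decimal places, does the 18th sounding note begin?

1. 0.0ms @ 0 + 604.027ms (3/2)
2. 604.027ms @ 3/2 + 201.342ms (1/2)
3. 805.369ms @ 2 + 201.342ms (1/2)
4. 1006.711ms @ 5/2 + 503.356ms (5/4)
5. 1510.067ms @ 15/4 + 302.013ms (3/4)
6. 1812.081ms @ 9/2 + 604.027ms (3/2)
7. 2416.107ms @ 6 + 172.579ms (3/7)
8. 2588.686ms @ 45/7 + 172.579ms (3/7)
9. 2761.266ms @ 48/7 + 172.579ms (3/7)
10. 2933.845ms @ 51/7 + 172.579ms (3/7)
11. 3106.424ms @ 54/7 + 172.579ms (3/7)
12. 3279.003ms @ 57/7 + 172.579ms (3/7)
13. 3451.582ms @ 60/7 + 172.579ms (3/7)
14. 3624.161ms @ 9 + 86.29ms (3/14)
15. 3710.451ms @ 129/14 + 86.29ms (3/14)
16. 3796.74ms @ 66/7 + 86.29ms (3/14)
17. 3883.03ms @ 135/14 + 86.29ms (3/14)
18. 3969.319ms @ 69/7 + 172.579ms (3/7)
19. 4141.898ms @ 72/7 + 86.29ms (3/14)
20. 4228.188ms @ 21/2 + 604.027ms (3/2)

note 18 onset = 69/7b = 3969.319ms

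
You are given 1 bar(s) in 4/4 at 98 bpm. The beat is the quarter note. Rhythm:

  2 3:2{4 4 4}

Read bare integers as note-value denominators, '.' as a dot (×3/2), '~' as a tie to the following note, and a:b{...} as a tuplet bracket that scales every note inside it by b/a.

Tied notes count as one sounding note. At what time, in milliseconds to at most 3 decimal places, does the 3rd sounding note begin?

1. 0.0ms @ 0 + 1224.49ms (2)
2. 1224.49ms @ 2 + 408.163ms (2/3)
3. 1632.653ms @ 8/3 + 408.163ms (2/3)
4. 2040.816ms @ 10/3 + 408.163ms (2/3)

note 3 onset = 8/3b = 1632.653ms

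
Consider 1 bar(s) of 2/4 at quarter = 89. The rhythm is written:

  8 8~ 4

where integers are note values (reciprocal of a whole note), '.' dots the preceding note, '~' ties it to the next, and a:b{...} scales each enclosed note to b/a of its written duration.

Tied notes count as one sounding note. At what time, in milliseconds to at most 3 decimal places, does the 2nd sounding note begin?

note 2 onset = 1/2b = 337.079ms

1. 0.0ms @ 0 + 337.079ms (1/2)
2. 337.079ms @ 1/2 + 1011.236ms (3/2)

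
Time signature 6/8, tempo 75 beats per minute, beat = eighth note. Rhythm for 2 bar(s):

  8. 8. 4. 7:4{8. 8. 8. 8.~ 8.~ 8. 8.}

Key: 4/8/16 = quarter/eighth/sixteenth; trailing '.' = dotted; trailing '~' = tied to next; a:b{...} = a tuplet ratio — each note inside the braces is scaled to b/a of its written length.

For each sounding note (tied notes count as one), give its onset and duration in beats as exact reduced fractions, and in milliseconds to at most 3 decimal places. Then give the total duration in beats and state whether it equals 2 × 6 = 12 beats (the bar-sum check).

1) 0.0ms=0b +1200.0ms=3/2b
2) 1200.0ms=3/2b +1200.0ms=3/2b
3) 2400.0ms=3b +2400.0ms=3b
4) 4800.0ms=6b +685.714ms=6/7b
5) 5485.714ms=48/7b +685.714ms=6/7b
6) 6171.429ms=54/7b +685.714ms=6/7b
7) 6857.143ms=60/7b +2057.143ms=18/7b
8) 8914.286ms=78/7b +685.714ms=6/7b
Σ=12b of 12 (75bpm 6/8) — PASS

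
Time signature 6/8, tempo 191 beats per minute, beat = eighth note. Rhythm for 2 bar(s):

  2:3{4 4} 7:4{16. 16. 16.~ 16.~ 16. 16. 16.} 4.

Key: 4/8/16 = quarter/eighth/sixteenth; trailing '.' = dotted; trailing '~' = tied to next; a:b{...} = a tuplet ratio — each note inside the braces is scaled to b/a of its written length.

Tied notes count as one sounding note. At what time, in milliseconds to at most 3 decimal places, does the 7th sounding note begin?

note 7 onset = 60/7b = 2692.595ms

1. 0.0ms @ 0 + 942.408ms (3)
2. 942.408ms @ 3 + 942.408ms (3)
3. 1884.817ms @ 6 + 134.63ms (3/7)
4. 2019.447ms @ 45/7 + 134.63ms (3/7)
5. 2154.076ms @ 48/7 + 403.889ms (9/7)
6. 2557.966ms @ 57/7 + 134.63ms (3/7)
7. 2692.595ms @ 60/7 + 134.63ms (3/7)
8. 2827.225ms @ 9 + 942.408ms (3)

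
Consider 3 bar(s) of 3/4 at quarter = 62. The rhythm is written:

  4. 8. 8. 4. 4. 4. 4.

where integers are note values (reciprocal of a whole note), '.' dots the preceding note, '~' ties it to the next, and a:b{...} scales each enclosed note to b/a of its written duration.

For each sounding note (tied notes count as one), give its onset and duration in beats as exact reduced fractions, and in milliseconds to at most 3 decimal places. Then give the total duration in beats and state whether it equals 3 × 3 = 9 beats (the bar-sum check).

1) 0.0ms=0b +1451.613ms=3/2b
2) 1451.613ms=3/2b +725.806ms=3/4b
3) 2177.419ms=9/4b +725.806ms=3/4b
4) 2903.226ms=3b +1451.613ms=3/2b
5) 4354.839ms=9/2b +1451.613ms=3/2b
6) 5806.452ms=6b +1451.613ms=3/2b
7) 7258.065ms=15/2b +1451.613ms=3/2b
Σ=9b of 9 (62bpm 3/4) — PASS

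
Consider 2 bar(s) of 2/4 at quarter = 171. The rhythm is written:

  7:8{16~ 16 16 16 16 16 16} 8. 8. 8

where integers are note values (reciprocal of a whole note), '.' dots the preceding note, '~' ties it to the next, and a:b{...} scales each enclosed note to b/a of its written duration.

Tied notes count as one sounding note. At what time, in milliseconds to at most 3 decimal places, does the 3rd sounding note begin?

note 3 onset = 6/7b = 300.752ms

1. 0.0ms @ 0 + 200.501ms (4/7)
2. 200.501ms @ 4/7 + 100.251ms (2/7)
3. 300.752ms @ 6/7 + 100.251ms (2/7)
4. 401.003ms @ 8/7 + 100.251ms (2/7)
5. 501.253ms @ 10/7 + 100.251ms (2/7)
6. 601.504ms @ 12/7 + 100.251ms (2/7)
7. 701.754ms @ 2 + 263.158ms (3/4)
8. 964.912ms @ 11/4 + 263.158ms (3/4)
9. 1228.07ms @ 7/2 + 175.439ms (1/2)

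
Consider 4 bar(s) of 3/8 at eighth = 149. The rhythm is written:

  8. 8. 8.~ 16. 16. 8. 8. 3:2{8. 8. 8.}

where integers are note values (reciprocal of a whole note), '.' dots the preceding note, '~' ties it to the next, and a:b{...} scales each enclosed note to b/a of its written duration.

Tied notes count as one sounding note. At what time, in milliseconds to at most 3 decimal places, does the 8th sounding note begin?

1. 0.0ms @ 0 + 604.027ms (3/2)
2. 604.027ms @ 3/2 + 604.027ms (3/2)
3. 1208.054ms @ 3 + 906.04ms (9/4)
4. 2114.094ms @ 21/4 + 302.013ms (3/4)
5. 2416.107ms @ 6 + 604.027ms (3/2)
6. 3020.134ms @ 15/2 + 604.027ms (3/2)
7. 3624.161ms @ 9 + 402.685ms (1)
8. 4026.846ms @ 10 + 402.685ms (1)
9. 4429.53ms @ 11 + 402.685ms (1)

note 8 onset = 10b = 4026.846ms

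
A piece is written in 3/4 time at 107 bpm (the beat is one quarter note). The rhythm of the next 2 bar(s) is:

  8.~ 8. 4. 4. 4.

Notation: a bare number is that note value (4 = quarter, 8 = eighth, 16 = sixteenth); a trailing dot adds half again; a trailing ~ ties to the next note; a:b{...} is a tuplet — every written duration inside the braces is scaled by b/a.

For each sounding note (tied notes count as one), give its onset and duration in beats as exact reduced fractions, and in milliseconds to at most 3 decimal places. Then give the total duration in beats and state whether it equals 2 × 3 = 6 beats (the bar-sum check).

1) 0.0ms=0b +841.121ms=3/2b
2) 841.121ms=3/2b +841.121ms=3/2b
3) 1682.243ms=3b +841.121ms=3/2b
4) 2523.364ms=9/2b +841.121ms=3/2b
Σ=6b of 6 (107bpm 3/4) — PASS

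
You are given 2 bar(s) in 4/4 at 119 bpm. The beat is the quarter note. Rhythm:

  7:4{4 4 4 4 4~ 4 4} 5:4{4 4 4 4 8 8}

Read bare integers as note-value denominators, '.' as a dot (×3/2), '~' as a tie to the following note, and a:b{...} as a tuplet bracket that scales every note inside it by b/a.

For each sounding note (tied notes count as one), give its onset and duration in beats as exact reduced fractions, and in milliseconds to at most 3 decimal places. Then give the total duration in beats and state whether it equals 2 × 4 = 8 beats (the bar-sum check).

1) 0.0ms=0b +288.115ms=4/7b
2) 288.115ms=4/7b +288.115ms=4/7b
3) 576.23ms=8/7b +288.115ms=4/7b
4) 864.346ms=12/7b +288.115ms=4/7b
5) 1152.461ms=16/7b +576.23ms=8/7b
6) 1728.691ms=24/7b +288.115ms=4/7b
7) 2016.807ms=4b +403.361ms=4/5b
8) 2420.168ms=24/5b +403.361ms=4/5b
9) 2823.529ms=28/5b +403.361ms=4/5b
10) 3226.891ms=32/5b +403.361ms=4/5b
11) 3630.252ms=36/5b +201.681ms=2/5b
12) 3831.933ms=38/5b +201.681ms=2/5b
Σ=8b of 8 (119bpm 4/4) — PASS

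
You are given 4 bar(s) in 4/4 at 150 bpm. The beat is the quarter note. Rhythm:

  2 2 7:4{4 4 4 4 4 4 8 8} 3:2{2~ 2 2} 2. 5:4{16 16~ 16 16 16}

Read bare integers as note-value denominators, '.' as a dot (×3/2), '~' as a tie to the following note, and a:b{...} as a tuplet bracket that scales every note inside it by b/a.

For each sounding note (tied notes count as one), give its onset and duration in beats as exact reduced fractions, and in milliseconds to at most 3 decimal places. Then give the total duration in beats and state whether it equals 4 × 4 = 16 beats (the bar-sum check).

1) 0.0ms=0b +800.0ms=2b
2) 800.0ms=2b +800.0ms=2b
3) 1600.0ms=4b +228.571ms=4/7b
4) 1828.571ms=32/7b +228.571ms=4/7b
5) 2057.143ms=36/7b +228.571ms=4/7b
6) 2285.714ms=40/7b +228.571ms=4/7b
7) 2514.286ms=44/7b +228.571ms=4/7b
8) 2742.857ms=48/7b +228.571ms=4/7b
9) 2971.429ms=52/7b +114.286ms=2/7b
10) 3085.714ms=54/7b +114.286ms=2/7b
11) 3200.0ms=8b +1066.667ms=8/3b
12) 4266.667ms=32/3b +533.333ms=4/3b
13) 4800.0ms=12b +1200.0ms=3b
14) 6000.0ms=15b +80.0ms=1/5b
15) 6080.0ms=76/5b +160.0ms=2/5b
16) 6240.0ms=78/5b +80.0ms=1/5b
17) 6320.0ms=79/5b +80.0ms=1/5b
Σ=16b of 16 (150bpm 4/4) — PASS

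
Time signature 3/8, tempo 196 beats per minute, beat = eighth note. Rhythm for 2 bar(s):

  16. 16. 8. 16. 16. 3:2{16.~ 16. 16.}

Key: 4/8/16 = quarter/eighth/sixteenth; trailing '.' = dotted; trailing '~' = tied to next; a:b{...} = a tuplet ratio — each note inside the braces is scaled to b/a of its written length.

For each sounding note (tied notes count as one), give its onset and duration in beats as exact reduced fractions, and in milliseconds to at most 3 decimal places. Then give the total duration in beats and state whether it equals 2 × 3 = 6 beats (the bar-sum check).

1) 0.0ms=0b +229.592ms=3/4b
2) 229.592ms=3/4b +229.592ms=3/4b
3) 459.184ms=3/2b +459.184ms=3/2b
4) 918.367ms=3b +229.592ms=3/4b
5) 1147.959ms=15/4b +229.592ms=3/4b
6) 1377.551ms=9/2b +306.122ms=1b
7) 1683.673ms=11/2b +153.061ms=1/2b
Σ=6b of 6 (196bpm 3/8) — PASS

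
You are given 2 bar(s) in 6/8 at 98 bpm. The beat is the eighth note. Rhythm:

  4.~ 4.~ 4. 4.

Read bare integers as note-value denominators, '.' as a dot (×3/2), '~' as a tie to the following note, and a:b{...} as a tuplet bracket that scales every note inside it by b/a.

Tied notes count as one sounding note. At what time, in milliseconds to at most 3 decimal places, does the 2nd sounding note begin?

note 2 onset = 9b = 5510.204ms

1. 0.0ms @ 0 + 5510.204ms (9)
2. 5510.204ms @ 9 + 1836.735ms (3)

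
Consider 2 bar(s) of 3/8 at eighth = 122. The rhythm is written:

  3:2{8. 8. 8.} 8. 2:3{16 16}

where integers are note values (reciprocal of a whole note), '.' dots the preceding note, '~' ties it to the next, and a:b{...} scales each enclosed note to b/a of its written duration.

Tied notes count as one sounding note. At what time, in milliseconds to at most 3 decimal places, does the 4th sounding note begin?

1. 0.0ms @ 0 + 491.803ms (1)
2. 491.803ms @ 1 + 491.803ms (1)
3. 983.607ms @ 2 + 491.803ms (1)
4. 1475.41ms @ 3 + 737.705ms (3/2)
5. 2213.115ms @ 9/2 + 368.852ms (3/4)
6. 2581.967ms @ 21/4 + 368.852ms (3/4)

note 4 onset = 3b = 1475.41ms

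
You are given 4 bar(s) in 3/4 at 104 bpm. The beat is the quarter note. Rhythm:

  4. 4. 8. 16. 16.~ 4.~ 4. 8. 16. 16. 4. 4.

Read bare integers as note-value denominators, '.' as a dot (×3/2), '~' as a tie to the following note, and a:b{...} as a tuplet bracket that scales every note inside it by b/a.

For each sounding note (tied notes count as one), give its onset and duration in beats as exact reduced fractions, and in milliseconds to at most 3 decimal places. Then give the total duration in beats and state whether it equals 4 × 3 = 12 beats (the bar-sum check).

1) 0.0ms=0b +865.385ms=3/2b
2) 865.385ms=3/2b +865.385ms=3/2b
3) 1730.769ms=3b +432.692ms=3/4b
4) 2163.462ms=15/4b +216.346ms=3/8b
5) 2379.808ms=33/8b +1947.115ms=27/8b
6) 4326.923ms=15/2b +432.692ms=3/4b
7) 4759.615ms=33/4b +216.346ms=3/8b
8) 4975.962ms=69/8b +216.346ms=3/8b
9) 5192.308ms=9b +865.385ms=3/2b
10) 6057.692ms=21/2b +865.385ms=3/2b
Σ=12b of 12 (104bpm 3/4) — PASS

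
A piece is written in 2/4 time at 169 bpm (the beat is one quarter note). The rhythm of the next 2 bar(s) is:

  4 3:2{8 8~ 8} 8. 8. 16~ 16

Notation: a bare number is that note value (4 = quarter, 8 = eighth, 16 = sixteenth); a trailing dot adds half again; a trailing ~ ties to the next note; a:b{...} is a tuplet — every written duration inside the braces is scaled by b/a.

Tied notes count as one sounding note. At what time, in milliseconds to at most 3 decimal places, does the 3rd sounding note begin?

note 3 onset = 4/3b = 473.373ms

1. 0.0ms @ 0 + 355.03ms (1)
2. 355.03ms @ 1 + 118.343ms (1/3)
3. 473.373ms @ 4/3 + 236.686ms (2/3)
4. 710.059ms @ 2 + 266.272ms (3/4)
5. 976.331ms @ 11/4 + 266.272ms (3/4)
6. 1242.604ms @ 7/2 + 177.515ms (1/2)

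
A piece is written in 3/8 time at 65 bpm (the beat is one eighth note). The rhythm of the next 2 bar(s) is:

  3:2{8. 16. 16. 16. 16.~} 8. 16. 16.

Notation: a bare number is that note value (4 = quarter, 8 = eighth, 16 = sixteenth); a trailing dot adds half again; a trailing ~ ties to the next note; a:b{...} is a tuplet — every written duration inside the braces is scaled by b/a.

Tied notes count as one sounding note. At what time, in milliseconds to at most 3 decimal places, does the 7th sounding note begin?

1. 0.0ms @ 0 + 923.077ms (1)
2. 923.077ms @ 1 + 461.538ms (1/2)
3. 1384.615ms @ 3/2 + 461.538ms (1/2)
4. 1846.154ms @ 2 + 461.538ms (1/2)
5. 2307.692ms @ 5/2 + 1846.154ms (2)
6. 4153.846ms @ 9/2 + 692.308ms (3/4)
7. 4846.154ms @ 21/4 + 692.308ms (3/4)

note 7 onset = 21/4b = 4846.154ms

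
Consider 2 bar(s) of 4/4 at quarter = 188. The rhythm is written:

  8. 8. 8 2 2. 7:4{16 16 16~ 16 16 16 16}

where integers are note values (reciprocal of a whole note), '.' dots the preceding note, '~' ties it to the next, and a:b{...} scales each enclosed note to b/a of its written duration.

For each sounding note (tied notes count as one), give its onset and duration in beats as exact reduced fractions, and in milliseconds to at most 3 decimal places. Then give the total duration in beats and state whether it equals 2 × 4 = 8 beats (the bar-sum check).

1) 0.0ms=0b +239.362ms=3/4b
2) 239.362ms=3/4b +239.362ms=3/4b
3) 478.723ms=3/2b +159.574ms=1/2b
4) 638.298ms=2b +638.298ms=2b
5) 1276.596ms=4b +957.447ms=3b
6) 2234.043ms=7b +45.593ms=1/7b
7) 2279.635ms=50/7b +45.593ms=1/7b
8) 2325.228ms=51/7b +91.185ms=2/7b
9) 2416.413ms=53/7b +45.593ms=1/7b
10) 2462.006ms=54/7b +45.593ms=1/7b
11) 2507.599ms=55/7b +45.593ms=1/7b
Σ=8b of 8 (188bpm 4/4) — PASS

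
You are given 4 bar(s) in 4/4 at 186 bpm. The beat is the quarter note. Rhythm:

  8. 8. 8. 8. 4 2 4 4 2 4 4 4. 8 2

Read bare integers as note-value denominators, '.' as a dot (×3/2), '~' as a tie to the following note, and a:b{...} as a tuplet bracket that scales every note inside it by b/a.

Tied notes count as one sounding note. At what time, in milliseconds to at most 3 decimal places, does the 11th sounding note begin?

note 11 onset = 11b = 3548.387ms

1. 0.0ms @ 0 + 241.935ms (3/4)
2. 241.935ms @ 3/4 + 241.935ms (3/4)
3. 483.871ms @ 3/2 + 241.935ms (3/4)
4. 725.806ms @ 9/4 + 241.935ms (3/4)
5. 967.742ms @ 3 + 322.581ms (1)
6. 1290.323ms @ 4 + 645.161ms (2)
7. 1935.484ms @ 6 + 322.581ms (1)
8. 2258.065ms @ 7 + 322.581ms (1)
9. 2580.645ms @ 8 + 645.161ms (2)
10. 3225.806ms @ 10 + 322.581ms (1)
11. 3548.387ms @ 11 + 322.581ms (1)
12. 3870.968ms @ 12 + 483.871ms (3/2)
13. 4354.839ms @ 27/2 + 161.29ms (1/2)
14. 4516.129ms @ 14 + 645.161ms (2)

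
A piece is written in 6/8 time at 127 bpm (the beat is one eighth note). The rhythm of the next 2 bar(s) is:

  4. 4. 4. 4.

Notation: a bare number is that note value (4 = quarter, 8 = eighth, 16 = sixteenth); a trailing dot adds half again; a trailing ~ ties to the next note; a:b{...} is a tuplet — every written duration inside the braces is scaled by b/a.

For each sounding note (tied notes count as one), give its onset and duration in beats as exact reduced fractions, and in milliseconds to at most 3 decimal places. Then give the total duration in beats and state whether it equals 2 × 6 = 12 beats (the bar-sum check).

1) 0.0ms=0b +1417.323ms=3b
2) 1417.323ms=3b +1417.323ms=3b
3) 2834.646ms=6b +1417.323ms=3b
4) 4251.969ms=9b +1417.323ms=3b
Σ=12b of 12 (127bpm 6/8) — PASS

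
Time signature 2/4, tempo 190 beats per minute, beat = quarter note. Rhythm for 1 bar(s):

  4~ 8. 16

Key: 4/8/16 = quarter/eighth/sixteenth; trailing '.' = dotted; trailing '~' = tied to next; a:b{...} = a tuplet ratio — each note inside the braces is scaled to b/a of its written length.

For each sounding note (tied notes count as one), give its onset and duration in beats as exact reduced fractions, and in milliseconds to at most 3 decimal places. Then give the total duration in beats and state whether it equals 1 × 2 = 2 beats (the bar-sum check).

1) 0.0ms=0b +552.632ms=7/4b
2) 552.632ms=7/4b +78.947ms=1/4b
Σ=2b of 2 (190bpm 2/4) — PASS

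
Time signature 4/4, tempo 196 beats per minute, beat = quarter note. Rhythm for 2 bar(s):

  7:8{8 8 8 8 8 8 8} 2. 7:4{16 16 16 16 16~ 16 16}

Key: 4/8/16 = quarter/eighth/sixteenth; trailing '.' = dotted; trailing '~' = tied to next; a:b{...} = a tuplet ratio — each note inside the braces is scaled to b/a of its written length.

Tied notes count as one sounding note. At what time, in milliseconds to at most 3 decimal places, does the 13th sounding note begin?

1. 0.0ms @ 0 + 174.927ms (4/7)
2. 174.927ms @ 4/7 + 174.927ms (4/7)
3. 349.854ms @ 8/7 + 174.927ms (4/7)
4. 524.781ms @ 12/7 + 174.927ms (4/7)
5. 699.708ms @ 16/7 + 174.927ms (4/7)
6. 874.636ms @ 20/7 + 174.927ms (4/7)
7. 1049.563ms @ 24/7 + 174.927ms (4/7)
8. 1224.49ms @ 4 + 918.367ms (3)
9. 2142.857ms @ 7 + 43.732ms (1/7)
10. 2186.589ms @ 50/7 + 43.732ms (1/7)
11. 2230.321ms @ 51/7 + 43.732ms (1/7)
12. 2274.052ms @ 52/7 + 43.732ms (1/7)
13. 2317.784ms @ 53/7 + 87.464ms (2/7)
14. 2405.248ms @ 55/7 + 43.732ms (1/7)

note 13 onset = 53/7b = 2317.784ms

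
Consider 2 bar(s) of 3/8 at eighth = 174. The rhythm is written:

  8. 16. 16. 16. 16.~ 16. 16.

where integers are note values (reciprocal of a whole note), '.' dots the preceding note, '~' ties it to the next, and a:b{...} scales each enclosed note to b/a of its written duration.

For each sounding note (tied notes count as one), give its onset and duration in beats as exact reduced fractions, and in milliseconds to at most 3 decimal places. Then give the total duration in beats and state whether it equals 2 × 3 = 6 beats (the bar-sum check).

1) 0.0ms=0b +517.241ms=3/2b
2) 517.241ms=3/2b +258.621ms=3/4b
3) 775.862ms=9/4b +258.621ms=3/4b
4) 1034.483ms=3b +258.621ms=3/4b
5) 1293.103ms=15/4b +517.241ms=3/2b
6) 1810.345ms=21/4b +258.621ms=3/4b
Σ=6b of 6 (174bpm 3/8) — PASS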